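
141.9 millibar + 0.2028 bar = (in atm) 1 millibar = 100 Pa, so 141.9 millibar = 141.9 * 100 = 14190 Pa. 1 bar = 100000 Pa, so 0.2028 bar = 0.2028 * 100000 = 20280 Pa. Sum: 14190 + 20280 = 34470 Pa. 1 atm = 101325 Pa, so 34470 Pa = 34470 / 101325 = 0.34019245 atm ≈ 0.3402 atm (4 s.f.). Final answer: 0.3402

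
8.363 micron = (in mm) 0.008363. Check: 1 micron = 1e-06 m, so 8.363 micron = 8.363 * 1e-06 = 8.363e-06 m. 1 mm = 0.001 m, so 8.363e-06 m = 8.363e-06 / 0.001 = 0.008363 mm.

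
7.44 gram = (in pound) 0.0164. Check: 1 gram = 0.001 kg, so 7.44 gram = 7.44 * 0.001 = 0.00744 kg. 1 pound = 0.45359237 kg, so 0.00744 kg = 0.00744 / 0.45359237 = 0.016402392 pound ≈ 0.0164 pound (4 s.f.).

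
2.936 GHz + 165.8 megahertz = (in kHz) 1 GHz = 1e+09 Hz, so 2.936 GHz = 2.936 * 1e+09 = 2.936e+09 Hz. 1 megahertz = 1000000 Hz, so 165.8 megahertz = 165.8 * 1000000 = 1.658e+08 Hz. Sum: 2.936e+09 + 1.658e+08 = 3.1018e+09 Hz. 1 kHz = 1000 Hz, so 3.1018e+09 Hz = 3.1018e+09 / 1000 = 3101800 kHz ≈ 3.102e+06 kHz (4 s.f.). Final answer: 3.102e+06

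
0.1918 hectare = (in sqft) 1 hectare = 10000 m^2, so 0.1918 hectare = 0.1918 * 10000 = 1918 m^2. 1 sqft = 0.09290304 m^2, so 1918 m^2 = 1918 / 0.09290304 = 20645.18 sqft ≈ 2.065e+04 sqft (4 s.f.). Final answer: 2.065e+04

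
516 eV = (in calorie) 1.976e-17. Check: 1 eV = 1.6021766e-19 J, so 516 eV = 516 * 1.6021766e-19 = 8.2672314e-17 J. 1 calorie = 4.184 J, so 8.2672314e-17 J = 8.2672314e-17 / 4.184 = 1.9759157e-17 calorie ≈ 1.976e-17 calorie (4 s.f.).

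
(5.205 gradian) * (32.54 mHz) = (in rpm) 1 gradian = 0.015707963 rad, so 5.205 gradian = 5.205 * 0.015707963 = 0.081759949 rad. 1 mHz = 0.001 Hz, so 32.54 mHz = 32.54 * 0.001 = 0.03254 Hz. Combine: 0.081759949 rad * 0.03254 Hz = 0.0026604687 rad/s. 1 rpm = 0.10471976 rad/s, so 0.0026604687 rad/s = 0.0026604687 / 0.10471976 = 0.025405605 rpm ≈ 0.02541 rpm (4 s.f.). Final answer: 0.02541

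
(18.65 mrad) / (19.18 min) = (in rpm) 0.0001548. Check: 1 mrad = 0.001 rad, so 18.65 mrad = 18.65 * 0.001 = 0.01865 rad. 1 min = 60 s, so 19.18 min = 19.18 * 60 = 1150.8 s. Combine: 0.01865 rad / 1150.8 s = 1.6206117e-05 rad/s. 1 rpm = 0.10471976 rad/s, so 1.6206117e-05 rad/s = 1.6206117e-05 / 0.10471976 = 0.00015475702 rpm ≈ 0.0001548 rpm (4 s.f.).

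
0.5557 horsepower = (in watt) 414.4. Check: 1 horsepower = 745.69987 W, so 0.5557 horsepower = 0.5557 * 745.69987 = 414.38542 W. 414.38542 W = 414.38542 watt ≈ 414.4 watt (4 s.f.).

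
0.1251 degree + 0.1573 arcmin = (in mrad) 1 degree = 0.017453293 rad, so 0.1251 degree = 0.1251 * 0.017453293 = 0.0021834069 rad. 1 arcmin = 0.00029088821 rad, so 0.1573 arcmin = 0.1573 * 0.00029088821 = 4.5756715e-05 rad. Sum: 0.0021834069 + 4.5756715e-05 = 0.0022291636 rad. 1 mrad = 0.001 rad, so 0.0022291636 rad = 0.0022291636 / 0.001 = 2.2291636 mrad ≈ 2.229 mrad (4 s.f.). Final answer: 2.229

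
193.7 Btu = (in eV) 1 Btu = 1055.0559 J, so 193.7 Btu = 193.7 * 1055.0559 = 204364.32 J. 1 eV = 1.6021766e-19 J, so 204364.32 J = 204364.32 / 1.6021766e-19 = 1.2755417e+24 eV ≈ 1.276e+24 eV (4 s.f.). Final answer: 1.276e+24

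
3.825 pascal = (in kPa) 3.825 pascal = 3.825 Pa. 1 kPa = 1000 Pa, so 3.825 Pa = 3.825 / 1000 = 0.003825 kPa. Final answer: 0.003825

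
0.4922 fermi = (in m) 4.922e-16. Check: 1 fermi = 1e-15 m, so 0.4922 fermi = 0.4922 * 1e-15 = 4.922e-16 m. Result: 4.922e-16 m.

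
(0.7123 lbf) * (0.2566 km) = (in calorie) 194.3. Check: 1 lbf = 4.4482216 N, so 0.7123 lbf = 0.7123 * 4.4482216 = 3.1684683 N. 1 km = 1000 m, so 0.2566 km = 0.2566 * 1000 = 256.6 m. Combine: 3.1684683 N * 256.6 m = 813.02895 J. 1 calorie = 4.184 J, so 813.02895 J = 813.02895 / 4.184 = 194.31858 calorie ≈ 194.3 calorie (4 s.f.).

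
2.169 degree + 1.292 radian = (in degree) 76.2. Check: 1 degree = 0.017453293 rad, so 2.169 degree = 2.169 * 0.017453293 = 0.037856191 rad. 1.292 radian = 1.292 rad. Sum: 0.037856191 + 1.292 = 1.3298562 rad. 1 degree = 0.017453293 rad, so 1.3298562 rad = 1.3298562 / 0.017453293 = 76.195147 degree ≈ 76.2 degree (4 s.f.).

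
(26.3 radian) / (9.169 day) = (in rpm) 26.3 radian = 26.3 rad. 1 day = 86400 s, so 9.169 day = 9.169 * 86400 = 792201.6 s. Combine: 26.3 rad / 792201.6 s = 3.319862e-05 rad/s. 1 rpm = 0.10471976 rad/s, so 3.319862e-05 rad/s = 3.319862e-05 / 0.10471976 = 0.00031702347 rpm ≈ 0.000317 rpm (4 s.f.). Final answer: 0.000317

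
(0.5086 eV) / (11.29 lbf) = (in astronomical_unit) 1.085e-32. Check: 1 eV = 1.6021766e-19 J, so 0.5086 eV = 0.5086 * 1.6021766e-19 = 8.1486704e-20 J. 1 lbf = 4.4482216 N, so 11.29 lbf = 11.29 * 4.4482216 = 50.220422 N. Combine: 8.1486704e-20 J / 50.220422 N = 1.622581e-21 m. 1 astronomical_unit = 1.4959787e+11 m, so 1.622581e-21 m = 1.622581e-21 / 1.4959787e+11 = 1.0846284e-32 astronomical_unit ≈ 1.085e-32 astronomical_unit (4 s.f.).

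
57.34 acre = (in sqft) 1 acre = 4046.8564 m^2, so 57.34 acre = 57.34 * 4046.8564 = 232046.75 m^2. 1 sqft = 0.09290304 m^2, so 232046.75 m^2 = 232046.75 / 0.09290304 = 2497730.4 sqft ≈ 2.498e+06 sqft (4 s.f.). Final answer: 2.498e+06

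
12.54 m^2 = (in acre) 1 acre = 4046.8564 m^2, so 12.54 m^2 = 12.54 / 4046.8564 = 0.0030987015 acre ≈ 0.003099 acre (4 s.f.). Final answer: 0.003099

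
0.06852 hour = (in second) 246.7. Check: 1 hour = 3600 s, so 0.06852 hour = 0.06852 * 3600 = 246.672 s. 246.672 s = 246.672 second ≈ 246.7 second (4 s.f.).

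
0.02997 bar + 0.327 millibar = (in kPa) 1 bar = 100000 Pa, so 0.02997 bar = 0.02997 * 100000 = 2997 Pa. 1 millibar = 100 Pa, so 0.327 millibar = 0.327 * 100 = 32.7 Pa. Sum: 2997 + 32.7 = 3029.7 Pa. 1 kPa = 1000 Pa, so 3029.7 Pa = 3029.7 / 1000 = 3.0297 kPa ≈ 3.03 kPa (4 s.f.). Final answer: 3.03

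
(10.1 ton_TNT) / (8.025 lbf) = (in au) 1 ton_TNT = 4.184e+09 J, so 10.1 ton_TNT = 10.1 * 4.184e+09 = 4.22584e+10 J. 1 lbf = 4.4482216 N, so 8.025 lbf = 8.025 * 4.4482216 = 35.696978 N. Combine: 4.22584e+10 J / 35.696978 N = 1.1838089e+09 m. 1 au = 1.4959787e+11 m, so 1.1838089e+09 m = 1.1838089e+09 / 1.4959787e+11 = 0.0079132736 au ≈ 0.007913 au (4 s.f.). Final answer: 0.007913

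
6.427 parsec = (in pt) 1 parsec = 3.0856776e+16 m, so 6.427 parsec = 6.427 * 3.0856776e+16 = 1.983165e+17 m. 1 pt = 0.00035277778 m, so 1.983165e+17 m = 1.983165e+17 / 0.00035277778 = 5.62157e+20 pt ≈ 5.622e+20 pt (4 s.f.). Final answer: 5.622e+20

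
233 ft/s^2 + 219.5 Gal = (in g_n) 1 ft/s^2 = 0.3048 m/s^2, so 233 ft/s^2 = 233 * 0.3048 = 71.0184 m/s^2. 1 Gal = 0.01 m/s^2, so 219.5 Gal = 219.5 * 0.01 = 2.195 m/s^2. Sum: 71.0184 + 2.195 = 73.2134 m/s^2. 1 g_n = 9.80665 m/s^2, so 73.2134 m/s^2 = 73.2134 / 9.80665 = 7.4656891 g_n ≈ 7.466 g_n (4 s.f.). Final answer: 7.466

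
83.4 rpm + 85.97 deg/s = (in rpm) 1 rpm = 0.10471976 rad/s, so 83.4 rpm = 83.4 * 0.10471976 = 8.7336276 rad/s. 1 deg/s = 0.017453293 rad/s, so 85.97 deg/s = 85.97 * 0.017453293 = 1.5004596 rad/s. Sum: 8.7336276 + 1.5004596 = 10.234087 rad/s. 1 rpm = 0.10471976 rad/s, so 10.234087 rad/s = 10.234087 / 0.10471976 = 97.728333 rpm ≈ 97.73 rpm (4 s.f.). Final answer: 97.73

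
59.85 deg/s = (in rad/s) 1 deg/s = 0.017453293 rad/s, so 59.85 deg/s = 59.85 * 0.017453293 = 1.0445796 rad/s. Result: 1.0445796 rad/s ≈ 1.045 rad/s (4 s.f.). Final answer: 1.045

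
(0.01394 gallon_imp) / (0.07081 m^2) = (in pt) 1 gallon_imp = 0.00454609 m^3, so 0.01394 gallon_imp = 0.01394 * 0.00454609 = 6.3372495e-05 m^3. 0.07081 m^2 is already in m^2. Combine: 6.3372495e-05 m^3 / 0.07081 m^2 = 0.00089496532 m. 1 pt = 0.00035277778 m, so 0.00089496532 m = 0.00089496532 / 0.00035277778 = 2.5369096 pt ≈ 2.537 pt (4 s.f.). Final answer: 2.537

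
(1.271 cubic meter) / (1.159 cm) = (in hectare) 1.271 cubic meter = 1.271 m^3. 1 cm = 0.01 m, so 1.159 cm = 1.159 * 0.01 = 0.01159 m. Combine: 1.271 m^3 / 0.01159 m = 109.6635 m^2. 1 hectare = 10000 m^2, so 109.6635 m^2 = 109.6635 / 10000 = 0.01096635 hectare ≈ 0.01097 hectare (4 s.f.). Final answer: 0.01097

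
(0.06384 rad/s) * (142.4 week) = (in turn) 8.751e+05. Check: 0.06384 rad/s is already in rad/s. 1 week = 604800 s, so 142.4 week = 142.4 * 604800 = 86123520 s. Combine: 0.06384 rad/s * 86123520 s = 5498125.5 rad. 1 turn = 6.2831853 rad, so 5498125.5 rad = 5498125.5 / 6.2831853 = 875053.85 turn ≈ 8.751e+05 turn (4 s.f.).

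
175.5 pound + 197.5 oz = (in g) 1 pound = 0.45359237 kg, so 175.5 pound = 175.5 * 0.45359237 = 79.605461 kg. 1 oz = 0.028349523 kg, so 197.5 oz = 197.5 * 0.028349523 = 5.5990308 kg. Sum: 79.605461 + 5.5990308 = 85.204492 kg. 1 g = 0.001 kg, so 85.204492 kg = 85.204492 / 0.001 = 85204.492 g ≈ 8.52e+04 g (4 s.f.). Final answer: 8.52e+04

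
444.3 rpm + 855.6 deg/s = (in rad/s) 1 rpm = 0.10471976 rad/s, so 444.3 rpm = 444.3 * 0.10471976 = 46.526987 rad/s. 1 deg/s = 0.017453293 rad/s, so 855.6 deg/s = 855.6 * 0.017453293 = 14.933037 rad/s. Sum: 46.526987 + 14.933037 = 61.460024 rad/s. Result: 61.460024 rad/s ≈ 61.46 rad/s (4 s.f.). Final answer: 61.46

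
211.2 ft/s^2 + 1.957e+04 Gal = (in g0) 26.52. Check: 1 ft/s^2 = 0.3048 m/s^2, so 211.2 ft/s^2 = 211.2 * 0.3048 = 64.37376 m/s^2. 1 Gal = 0.01 m/s^2, so 1.957e+04 Gal = 1.957e+04 * 0.01 = 195.7 m/s^2. Sum: 64.37376 + 195.7 = 260.07376 m/s^2. 1 g0 = 9.80665 m/s^2, so 260.07376 m/s^2 = 260.07376 / 9.80665 = 26.520143 g0 ≈ 26.52 g0 (4 s.f.).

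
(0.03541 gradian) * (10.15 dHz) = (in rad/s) 1 gradian = 0.015707963 rad, so 0.03541 gradian = 0.03541 * 0.015707963 = 0.00055621898 rad. 1 dHz = 0.1 Hz, so 10.15 dHz = 10.15 * 0.1 = 1.015 Hz. Combine: 0.00055621898 rad * 1.015 Hz = 0.00056456226 rad/s. Result: 0.00056456226 rad/s ≈ 0.0005646 rad/s (4 s.f.). Final answer: 0.0005646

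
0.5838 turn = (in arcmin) 1 turn = 6.2831853 rad, so 0.5838 turn = 0.5838 * 6.2831853 = 3.6681236 rad. 1 arcmin = 0.00029088821 rad, so 3.6681236 rad = 3.6681236 / 0.00029088821 = 12610.08 arcmin ≈ 1.261e+04 arcmin (4 s.f.). Final answer: 1.261e+04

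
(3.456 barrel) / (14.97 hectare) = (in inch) 0.0001445. Check: 1 barrel = 0.15898729 m^3, so 3.456 barrel = 3.456 * 0.15898729 = 0.54946009 m^3. 1 hectare = 10000 m^2, so 14.97 hectare = 14.97 * 10000 = 149700 m^2. Combine: 0.54946009 m^3 / 149700 m^2 = 3.6704081e-06 m. 1 inch = 0.0254 m, so 3.6704081e-06 m = 3.6704081e-06 / 0.0254 = 0.00014450426 inch ≈ 0.0001445 inch (4 s.f.).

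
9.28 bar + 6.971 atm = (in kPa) 1 bar = 100000 Pa, so 9.28 bar = 9.28 * 100000 = 928000 Pa. 1 atm = 101325 Pa, so 6.971 atm = 6.971 * 101325 = 706336.57 Pa. Sum: 928000 + 706336.57 = 1634336.6 Pa. 1 kPa = 1000 Pa, so 1634336.6 Pa = 1634336.6 / 1000 = 1634.3366 kPa ≈ 1634 kPa (4 s.f.). Final answer: 1634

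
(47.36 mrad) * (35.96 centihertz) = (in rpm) 0.1626. Check: 1 mrad = 0.001 rad, so 47.36 mrad = 47.36 * 0.001 = 0.04736 rad. 1 centihertz = 0.01 Hz, so 35.96 centihertz = 35.96 * 0.01 = 0.3596 Hz. Combine: 0.04736 rad * 0.3596 Hz = 0.017030656 rad/s. 1 rpm = 0.10471976 rad/s, so 0.017030656 rad/s = 0.017030656 / 0.10471976 = 0.16263079 rpm ≈ 0.1626 rpm (4 s.f.).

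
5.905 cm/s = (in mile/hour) 1 cm/s = 0.01 m/s, so 5.905 cm/s = 5.905 * 0.01 = 0.05905 m/s. 1 mile/hour = 0.44704 m/s, so 0.05905 m/s = 0.05905 / 0.44704 = 0.13209109 mile/hour ≈ 0.1321 mile/hour (4 s.f.). Final answer: 0.1321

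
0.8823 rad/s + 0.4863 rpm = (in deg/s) 53.47. Check: 0.8823 rad/s is already in rad/s. 1 rpm = 0.10471976 rad/s, so 0.4863 rpm = 0.4863 * 0.10471976 = 0.050925217 rad/s. Sum: 0.8823 + 0.050925217 = 0.93322522 rad/s. 1 deg/s = 0.017453293 rad/s, so 0.93322522 rad/s = 0.93322522 / 0.017453293 = 53.469866 deg/s ≈ 53.47 deg/s (4 s.f.).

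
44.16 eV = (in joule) 1 eV = 1.6021766e-19 J, so 44.16 eV = 44.16 * 1.6021766e-19 = 7.075212e-18 J. 7.075212e-18 J = 7.075212e-18 joule ≈ 7.075e-18 joule (4 s.f.). Final answer: 7.075e-18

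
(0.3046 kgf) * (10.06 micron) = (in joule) 3.005e-05. Check: 1 kgf = 9.80665 N, so 0.3046 kgf = 0.3046 * 9.80665 = 2.9871056 N. 1 micron = 1e-06 m, so 10.06 micron = 10.06 * 1e-06 = 1.006e-05 m. Combine: 2.9871056 N * 1.006e-05 m = 3.0050282e-05 J. 3.0050282e-05 J = 3.0050282e-05 joule ≈ 3.005e-05 joule (4 s.f.).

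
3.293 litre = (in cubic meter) 1 litre = 0.001 m^3, so 3.293 litre = 3.293 * 0.001 = 0.003293 m^3. 0.003293 m^3 = 0.003293 cubic meter. Final answer: 0.003293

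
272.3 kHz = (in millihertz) 1 kHz = 1000 Hz, so 272.3 kHz = 272.3 * 1000 = 272300 Hz. 1 millihertz = 0.001 Hz, so 272300 Hz = 272300 / 0.001 = 2.723e+08 millihertz. Final answer: 2.723e+08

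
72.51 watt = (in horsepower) 0.09724. Check: 72.51 watt = 72.51 W. 1 horsepower = 745.69987 W, so 72.51 W = 72.51 / 745.69987 = 0.097237512 horsepower ≈ 0.09724 horsepower (4 s.f.).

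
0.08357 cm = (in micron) 1 cm = 0.01 m, so 0.08357 cm = 0.08357 * 0.01 = 0.0008357 m. 1 micron = 1e-06 m, so 0.0008357 m = 0.0008357 / 1e-06 = 835.7 micron. Final answer: 835.7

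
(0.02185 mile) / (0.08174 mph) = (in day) 1 mile = 1609.344 m, so 0.02185 mile = 0.02185 * 1609.344 = 35.164166 m. 1 mph = 0.44704 m/s, so 0.08174 mph = 0.08174 * 0.44704 = 0.03654105 m/s. Combine: 35.164166 m / 0.03654105 m/s = 962.31955 s. 1 day = 86400 s, so 962.31955 s = 962.31955 / 86400 = 0.011137958 day ≈ 0.01114 day (4 s.f.). Final answer: 0.01114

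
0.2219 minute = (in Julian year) 4.219e-07. Check: 1 minute = 60 s, so 0.2219 minute = 0.2219 * 60 = 13.314 s. 1 Julian year = 31557600 s, so 13.314 s = 13.314 / 31557600 = 4.218952e-07 Julian year ≈ 4.219e-07 Julian year (4 s.f.).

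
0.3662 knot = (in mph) 0.4214. Check: 1 knot = 0.51444444 m/s, so 0.3662 knot = 0.3662 * 0.51444444 = 0.18838956 m/s. 1 mph = 0.44704 m/s, so 0.18838956 m/s = 0.18838956 / 0.44704 = 0.42141543 mph ≈ 0.4214 mph (4 s.f.).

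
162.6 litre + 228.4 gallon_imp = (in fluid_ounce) 1 litre = 0.001 m^3, so 162.6 litre = 162.6 * 0.001 = 0.1626 m^3. 1 gallon_imp = 0.00454609 m^3, so 228.4 gallon_imp = 228.4 * 0.00454609 = 1.038327 m^3. Sum: 0.1626 + 1.038327 = 1.200927 m^3. 1 fluid_ounce = 2.957353e-05 m^3, so 1.200927 m^3 = 1.200927 / 2.957353e-05 = 40608.171 fluid_ounce ≈ 4.061e+04 fluid_ounce (4 s.f.). Final answer: 4.061e+04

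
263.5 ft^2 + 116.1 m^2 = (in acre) 0.03474. Check: 1 ft^2 = 0.09290304 m^2, so 263.5 ft^2 = 263.5 * 0.09290304 = 24.479951 m^2. 116.1 m^2 is already in m^2. Sum: 24.479951 + 116.1 = 140.57995 m^2. 1 acre = 4046.8564 m^2, so 140.57995 m^2 = 140.57995 / 4046.8564 = 0.034738062 acre ≈ 0.03474 acre (4 s.f.).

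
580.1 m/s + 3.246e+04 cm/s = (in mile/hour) 580.1 m/s is already in m/s. 1 cm/s = 0.01 m/s, so 3.246e+04 cm/s = 3.246e+04 * 0.01 = 324.6 m/s. Sum: 580.1 + 324.6 = 904.7 m/s. 1 mile/hour = 0.44704 m/s, so 904.7 m/s = 904.7 / 0.44704 = 2023.7563 mile/hour ≈ 2024 mile/hour (4 s.f.). Final answer: 2024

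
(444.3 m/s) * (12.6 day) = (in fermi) 4.837e+23. Check: 444.3 m/s is already in m/s. 1 day = 86400 s, so 12.6 day = 12.6 * 86400 = 1088640 s. Combine: 444.3 m/s * 1088640 s = 4.8368275e+08 m. 1 fermi = 1e-15 m, so 4.8368275e+08 m = 4.8368275e+08 / 1e-15 = 4.8368275e+23 fermi ≈ 4.837e+23 fermi (4 s.f.).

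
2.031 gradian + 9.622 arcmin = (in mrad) 34.7. Check: 1 gradian = 0.015707963 rad, so 2.031 gradian = 2.031 * 0.015707963 = 0.031902873 rad. 1 arcmin = 0.00029088821 rad, so 9.622 arcmin = 9.622 * 0.00029088821 = 0.0027989263 rad. Sum: 0.031902873 + 0.0027989263 = 0.0347018 rad. 1 mrad = 0.001 rad, so 0.0347018 rad = 0.0347018 / 0.001 = 34.7018 mrad ≈ 34.7 mrad (4 s.f.).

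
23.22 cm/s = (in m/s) 0.2322. Check: 1 cm/s = 0.01 m/s, so 23.22 cm/s = 23.22 * 0.01 = 0.2322 m/s. Result: 0.2322 m/s.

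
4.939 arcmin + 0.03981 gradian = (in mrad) 1 arcmin = 0.00029088821 rad, so 4.939 arcmin = 4.939 * 0.00029088821 = 0.0014366969 rad. 1 gradian = 0.015707963 rad, so 0.03981 gradian = 0.03981 * 0.015707963 = 0.00062533402 rad. Sum: 0.0014366969 + 0.00062533402 = 0.0020620309 rad. 1 mrad = 0.001 rad, so 0.0020620309 rad = 0.0020620309 / 0.001 = 2.0620309 mrad ≈ 2.062 mrad (4 s.f.). Final answer: 2.062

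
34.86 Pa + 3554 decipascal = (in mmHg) 2.927. Check: 34.86 Pa is already in Pa. 1 decipascal = 0.1 Pa, so 3554 decipascal = 3554 * 0.1 = 355.4 Pa. Sum: 34.86 + 355.4 = 390.26 Pa. 1 mmHg = 133.32237 Pa, so 390.26 Pa = 390.26 / 133.32237 = 2.9271907 mmHg ≈ 2.927 mmHg (4 s.f.).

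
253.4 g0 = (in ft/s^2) 8153. Check: 1 g0 = 9.80665 m/s^2, so 253.4 g0 = 253.4 * 9.80665 = 2485.0051 m/s^2. 1 ft/s^2 = 0.3048 m/s^2, so 2485.0051 m/s^2 = 2485.0051 / 0.3048 = 8152.9039 ft/s^2 ≈ 8153 ft/s^2 (4 s.f.).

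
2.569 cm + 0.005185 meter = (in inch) 1 cm = 0.01 m, so 2.569 cm = 2.569 * 0.01 = 0.02569 m. 0.005185 meter = 0.005185 m. Sum: 0.02569 + 0.005185 = 0.030875 m. 1 inch = 0.0254 m, so 0.030875 m = 0.030875 / 0.0254 = 1.2155512 inch ≈ 1.216 inch (4 s.f.). Final answer: 1.216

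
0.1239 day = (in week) 0.0177. Check: 1 day = 86400 s, so 0.1239 day = 0.1239 * 86400 = 10704.96 s. 1 week = 604800 s, so 10704.96 s = 10704.96 / 604800 = 0.0177 week.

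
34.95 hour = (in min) 1 hour = 3600 s, so 34.95 hour = 34.95 * 3600 = 125820 s. 1 min = 60 s, so 125820 s = 125820 / 60 = 2097 min. Final answer: 2097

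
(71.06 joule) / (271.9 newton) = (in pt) 71.06 joule = 71.06 J. 271.9 newton = 271.9 N. Combine: 71.06 J / 271.9 N = 0.26134608 m. 1 pt = 0.00035277778 m, so 0.26134608 m = 0.26134608 / 0.00035277778 = 740.82354 pt ≈ 740.8 pt (4 s.f.). Final answer: 740.8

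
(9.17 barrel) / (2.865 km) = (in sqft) 0.005477. Check: 1 barrel = 0.15898729 m^3, so 9.17 barrel = 9.17 * 0.15898729 = 1.4579135 m^3. 1 km = 1000 m, so 2.865 km = 2.865 * 1000 = 2865 m. Combine: 1.4579135 m^3 / 2865 m = 0.00050887033 m^2. 1 sqft = 0.09290304 m^2, so 0.00050887033 m^2 = 0.00050887033 / 0.09290304 = 0.0054774346 sqft ≈ 0.005477 sqft (4 s.f.).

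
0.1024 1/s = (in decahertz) 0.01024. Check: 0.1024 1/s = 0.1024 Hz. 1 decahertz = 10 Hz, so 0.1024 Hz = 0.1024 / 10 = 0.01024 decahertz.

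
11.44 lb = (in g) 1 lb = 0.45359237 kg, so 11.44 lb = 11.44 * 0.45359237 = 5.1890967 kg. 1 g = 0.001 kg, so 5.1890967 kg = 5.1890967 / 0.001 = 5189.0967 g ≈ 5189 g (4 s.f.). Final answer: 5189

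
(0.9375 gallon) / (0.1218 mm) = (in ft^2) 313.6. Check: 1 gallon = 0.0037854118 m^3, so 0.9375 gallon = 0.9375 * 0.0037854118 = 0.0035488235 m^3. 1 mm = 0.001 m, so 0.1218 mm = 0.1218 * 0.001 = 0.0001218 m. Combine: 0.0035488235 m^3 / 0.0001218 m = 29.136482 m^2. 1 ft^2 = 0.09290304 m^2, so 29.136482 m^2 = 29.136482 / 0.09290304 = 313.62249 ft^2 ≈ 313.6 ft^2 (4 s.f.).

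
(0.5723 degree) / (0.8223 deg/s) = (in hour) 0.0001933. Check: 1 degree = 0.017453293 rad, so 0.5723 degree = 0.5723 * 0.017453293 = 0.0099885193 rad. 1 deg/s = 0.017453293 rad/s, so 0.8223 deg/s = 0.8223 * 0.017453293 = 0.014351842 rad/s. Combine: 0.0099885193 rad / 0.014351842 rad/s = 0.69597471 s. 1 hour = 3600 s, so 0.69597471 s = 0.69597471 / 3600 = 0.00019332631 hour ≈ 0.0001933 hour (4 s.f.).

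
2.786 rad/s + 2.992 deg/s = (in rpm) 27.1. Check: 2.786 rad/s is already in rad/s. 1 deg/s = 0.017453293 rad/s, so 2.992 deg/s = 2.992 * 0.017453293 = 0.052220251 rad/s. Sum: 2.786 + 0.052220251 = 2.8382203 rad/s. 1 rpm = 0.10471976 rad/s, so 2.8382203 rad/s = 2.8382203 / 0.10471976 = 27.103007 rpm ≈ 27.1 rpm (4 s.f.).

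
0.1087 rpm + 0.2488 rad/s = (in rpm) 2.485. Check: 1 rpm = 0.10471976 rad/s, so 0.1087 rpm = 0.1087 * 0.10471976 = 0.011383037 rad/s. 0.2488 rad/s is already in rad/s. Sum: 0.011383037 + 0.2488 = 0.26018304 rad/s. 1 rpm = 0.10471976 rad/s, so 0.26018304 rad/s = 0.26018304 / 0.10471976 = 2.484565 rpm ≈ 2.485 rpm (4 s.f.).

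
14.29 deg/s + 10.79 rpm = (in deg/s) 79.03. Check: 1 deg/s = 0.017453293 rad/s, so 14.29 deg/s = 14.29 * 0.017453293 = 0.24940755 rad/s. 1 rpm = 0.10471976 rad/s, so 10.79 rpm = 10.79 * 0.10471976 = 1.1299262 rad/s. Sum: 0.24940755 + 1.1299262 = 1.3793337 rad/s. 1 deg/s = 0.017453293 rad/s, so 1.3793337 rad/s = 1.3793337 / 0.017453293 = 79.03 deg/s.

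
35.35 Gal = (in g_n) 0.03605. Check: 1 Gal = 0.01 m/s^2, so 35.35 Gal = 35.35 * 0.01 = 0.3535 m/s^2. 1 g_n = 9.80665 m/s^2, so 0.3535 m/s^2 = 0.3535 / 9.80665 = 0.036046968 g_n ≈ 0.03605 g_n (4 s.f.).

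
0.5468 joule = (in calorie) 0.1307. Check: 0.5468 joule = 0.5468 J. 1 calorie = 4.184 J, so 0.5468 J = 0.5468 / 4.184 = 0.13068834 calorie ≈ 0.1307 calorie (4 s.f.).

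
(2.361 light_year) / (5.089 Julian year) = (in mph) 3.111e+08. Check: 1 light_year = 9.4607305e+15 m, so 2.361 light_year = 2.361 * 9.4607305e+15 = 2.2336785e+16 m. 1 Julian year = 31557600 s, so 5.089 Julian year = 5.089 * 31557600 = 1.6059663e+08 s. Combine: 2.2336785e+16 m / 1.6059663e+08 s = 1.3908626e+08 m/s. 1 mph = 0.44704 m/s, so 1.3908626e+08 m/s = 1.3908626e+08 / 0.44704 = 3.1112711e+08 mph ≈ 3.111e+08 mph (4 s.f.).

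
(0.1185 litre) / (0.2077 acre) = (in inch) 5.55e-06. Check: 1 litre = 0.001 m^3, so 0.1185 litre = 0.1185 * 0.001 = 0.0001185 m^3. 1 acre = 4046.8564 m^2, so 0.2077 acre = 0.2077 * 4046.8564 = 840.53208 m^2. Combine: 0.0001185 m^3 / 840.53208 m^2 = 1.4098213e-07 m. 1 inch = 0.0254 m, so 1.4098213e-07 m = 1.4098213e-07 / 0.0254 = 5.5504774e-06 inch ≈ 5.55e-06 inch (4 s.f.).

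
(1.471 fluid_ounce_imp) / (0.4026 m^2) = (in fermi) 1.038e+11. Check: 1 fluid_ounce_imp = 2.8413063e-05 m^3, so 1.471 fluid_ounce_imp = 1.471 * 2.8413063e-05 = 4.1795615e-05 m^3. 0.4026 m^2 is already in m^2. Combine: 4.1795615e-05 m^3 / 0.4026 m^2 = 0.00010381424 m. 1 fermi = 1e-15 m, so 0.00010381424 m = 0.00010381424 / 1e-15 = 1.0381424e+11 fermi ≈ 1.038e+11 fermi (4 s.f.).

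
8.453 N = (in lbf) 1.9. Check: 1 lbf = 4.4482216 N, so 8.453 N = 8.453 / 4.4482216 = 1.90031 lbf ≈ 1.9 lbf (4 s.f.).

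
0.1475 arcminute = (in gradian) 0.002731. Check: 1 arcminute = 0.00029088821 rad, so 0.1475 arcminute = 0.1475 * 0.00029088821 = 4.2906011e-05 rad. 1 gradian = 0.015707963 rad, so 4.2906011e-05 rad = 4.2906011e-05 / 0.015707963 = 0.0027314815 gradian ≈ 0.002731 gradian (4 s.f.).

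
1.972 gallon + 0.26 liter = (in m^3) 0.007725. Check: 1 gallon = 0.0037854118 m^3, so 1.972 gallon = 1.972 * 0.0037854118 = 0.007464832 m^3. 1 liter = 0.001 m^3, so 0.26 liter = 0.26 * 0.001 = 0.00026 m^3. Sum: 0.007464832 + 0.00026 = 0.007724832 m^3. Result: 0.007724832 m^3 ≈ 0.007725 m^3 (4 s.f.).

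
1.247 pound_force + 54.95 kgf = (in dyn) 5.444e+07. Check: 1 pound_force = 4.4482216 N, so 1.247 pound_force = 1.247 * 4.4482216 = 5.5469324 N. 1 kgf = 9.80665 N, so 54.95 kgf = 54.95 * 9.80665 = 538.87542 N. Sum: 5.5469324 + 538.87542 = 544.42235 N. 1 dyn = 1e-05 N, so 544.42235 N = 544.42235 / 1e-05 = 54442235 dyn ≈ 5.444e+07 dyn (4 s.f.).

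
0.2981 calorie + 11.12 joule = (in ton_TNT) 2.956e-09. Check: 1 calorie = 4.184 J, so 0.2981 calorie = 0.2981 * 4.184 = 1.2472504 J. 11.12 joule = 11.12 J. Sum: 1.2472504 + 11.12 = 12.36725 J. 1 ton_TNT = 4.184e+09 J, so 12.36725 J = 12.36725 / 4.184e+09 = 2.9558438e-09 ton_TNT ≈ 2.956e-09 ton_TNT (4 s.f.).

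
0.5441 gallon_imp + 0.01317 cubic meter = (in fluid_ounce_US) 1 gallon_imp = 0.00454609 m^3, so 0.5441 gallon_imp = 0.5441 * 0.00454609 = 0.0024735276 m^3. 0.01317 cubic meter = 0.01317 m^3. Sum: 0.0024735276 + 0.01317 = 0.015643528 m^3. 1 fluid_ounce_US = 2.957353e-05 m^3, so 0.015643528 m^3 = 0.015643528 / 2.957353e-05 = 528.9706 fluid_ounce_US ≈ 529 fluid_ounce_US (4 s.f.). Final answer: 529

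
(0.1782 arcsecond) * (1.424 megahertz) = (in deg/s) 1 arcsecond = 4.8481368e-06 rad, so 0.1782 arcsecond = 0.1782 * 4.8481368e-06 = 8.6393798e-07 rad. 1 megahertz = 1000000 Hz, so 1.424 megahertz = 1.424 * 1000000 = 1424000 Hz. Combine: 8.6393798e-07 rad * 1424000 Hz = 1.2302477 rad/s. 1 deg/s = 0.017453293 rad/s, so 1.2302477 rad/s = 1.2302477 / 0.017453293 = 70.488 deg/s ≈ 70.49 deg/s (4 s.f.). Final answer: 70.49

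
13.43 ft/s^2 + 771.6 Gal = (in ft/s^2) 38.74. Check: 1 ft/s^2 = 0.3048 m/s^2, so 13.43 ft/s^2 = 13.43 * 0.3048 = 4.093464 m/s^2. 1 Gal = 0.01 m/s^2, so 771.6 Gal = 771.6 * 0.01 = 7.716 m/s^2. Sum: 4.093464 + 7.716 = 11.809464 m/s^2. 1 ft/s^2 = 0.3048 m/s^2, so 11.809464 m/s^2 = 11.809464 / 0.3048 = 38.744961 ft/s^2 ≈ 38.74 ft/s^2 (4 s.f.).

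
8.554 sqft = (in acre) 1 sqft = 0.09290304 m^2, so 8.554 sqft = 8.554 * 0.09290304 = 0.7946926 m^2. 1 acre = 4046.8564 m^2, so 0.7946926 m^2 = 0.7946926 / 4046.8564 = 0.00019637282 acre ≈ 0.0001964 acre (4 s.f.). Final answer: 0.0001964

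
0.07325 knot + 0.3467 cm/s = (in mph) 1 knot = 0.51444444 m/s, so 0.07325 knot = 0.07325 * 0.51444444 = 0.037683056 m/s. 1 cm/s = 0.01 m/s, so 0.3467 cm/s = 0.3467 * 0.01 = 0.003467 m/s. Sum: 0.037683056 + 0.003467 = 0.041150056 m/s. 1 mph = 0.44704 m/s, so 0.041150056 m/s = 0.041150056 / 0.44704 = 0.092050053 mph ≈ 0.09205 mph (4 s.f.). Final answer: 0.09205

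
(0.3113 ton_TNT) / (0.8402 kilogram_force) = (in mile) 1 ton_TNT = 4.184e+09 J, so 0.3113 ton_TNT = 0.3113 * 4.184e+09 = 1.3024792e+09 J. 1 kilogram_force = 9.80665 N, so 0.8402 kilogram_force = 0.8402 * 9.80665 = 8.2395473 N. Combine: 1.3024792e+09 J / 8.2395473 N = 1.5807655e+08 m. 1 mile = 1609.344 m, so 1.5807655e+08 m = 1.5807655e+08 / 1609.344 = 98224.213 mile ≈ 9.822e+04 mile (4 s.f.). Final answer: 9.822e+04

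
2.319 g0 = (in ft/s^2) 1 g0 = 9.80665 m/s^2, so 2.319 g0 = 2.319 * 9.80665 = 22.741621 m/s^2. 1 ft/s^2 = 0.3048 m/s^2, so 22.741621 m/s^2 = 22.741621 / 0.3048 = 74.611619 ft/s^2 ≈ 74.61 ft/s^2 (4 s.f.). Final answer: 74.61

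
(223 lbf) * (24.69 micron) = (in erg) 2.449e+05. Check: 1 lbf = 4.4482216 N, so 223 lbf = 223 * 4.4482216 = 991.95342 N. 1 micron = 1e-06 m, so 24.69 micron = 24.69 * 1e-06 = 2.469e-05 m. Combine: 991.95342 N * 2.469e-05 m = 0.02449133 J. 1 erg = 1e-07 J, so 0.02449133 J = 0.02449133 / 1e-07 = 244913.3 erg ≈ 2.449e+05 erg (4 s.f.).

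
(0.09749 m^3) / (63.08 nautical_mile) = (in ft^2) 8.983e-06. Check: 0.09749 m^3 is already in m^3. 1 nautical_mile = 1852 m, so 63.08 nautical_mile = 63.08 * 1852 = 116824.16 m. Combine: 0.09749 m^3 / 116824.16 m = 8.3450204e-07 m^2. 1 ft^2 = 0.09290304 m^2, so 8.3450204e-07 m^2 = 8.3450204e-07 / 0.09290304 = 8.9825052e-06 ft^2 ≈ 8.983e-06 ft^2 (4 s.f.).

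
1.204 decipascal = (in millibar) 1 decipascal = 0.1 Pa, so 1.204 decipascal = 1.204 * 0.1 = 0.1204 Pa. 1 millibar = 100 Pa, so 0.1204 Pa = 0.1204 / 100 = 0.001204 millibar. Final answer: 0.001204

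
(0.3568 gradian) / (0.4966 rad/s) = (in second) 1 gradian = 0.015707963 rad, so 0.3568 gradian = 0.3568 * 0.015707963 = 0.0056046013 rad. 0.4966 rad/s is already in rad/s. Combine: 0.0056046013 rad / 0.4966 rad/s = 0.011285947 s. 0.011285947 s = 0.011285947 second ≈ 0.01129 second (4 s.f.). Final answer: 0.01129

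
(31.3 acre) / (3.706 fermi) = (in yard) 3.738e+19. Check: 1 acre = 4046.8564 m^2, so 31.3 acre = 31.3 * 4046.8564 = 126666.61 m^2. 1 fermi = 1e-15 m, so 3.706 fermi = 3.706 * 1e-15 = 3.706e-15 m. Combine: 126666.61 m^2 / 3.706e-15 m = 3.4178793e+19 m. 1 yard = 0.9144 m, so 3.4178793e+19 m = 3.4178793e+19 / 0.9144 = 3.7378382e+19 yard ≈ 3.738e+19 yard (4 s.f.).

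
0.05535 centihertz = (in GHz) 5.535e-13. Check: 1 centihertz = 0.01 Hz, so 0.05535 centihertz = 0.05535 * 0.01 = 0.0005535 Hz. 1 GHz = 1e+09 Hz, so 0.0005535 Hz = 0.0005535 / 1e+09 = 5.535e-13 GHz.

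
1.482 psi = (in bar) 0.1022. Check: 1 psi = 6894.7573 Pa, so 1.482 psi = 1.482 * 6894.7573 = 10218.03 Pa. 1 bar = 100000 Pa, so 10218.03 Pa = 10218.03 / 100000 = 0.1021803 bar ≈ 0.1022 bar (4 s.f.).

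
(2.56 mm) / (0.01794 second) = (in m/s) 0.1427. Check: 1 mm = 0.001 m, so 2.56 mm = 2.56 * 0.001 = 0.00256 m. 0.01794 second = 0.01794 s. Combine: 0.00256 m / 0.01794 s = 0.14269788 m/s. Result: 0.14269788 m/s ≈ 0.1427 m/s (4 s.f.).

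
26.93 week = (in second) 1.629e+07. Check: 1 week = 604800 s, so 26.93 week = 26.93 * 604800 = 16287264 s. 16287264 s = 16287264 second ≈ 1.629e+07 second (4 s.f.).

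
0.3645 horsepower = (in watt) 271.8. Check: 1 horsepower = 745.69987 W, so 0.3645 horsepower = 0.3645 * 745.69987 = 271.8076 W. 271.8076 W = 271.8076 watt ≈ 271.8 watt (4 s.f.).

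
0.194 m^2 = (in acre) 4.794e-05. Check: 1 acre = 4046.8564 m^2, so 0.194 m^2 = 0.194 / 4046.8564 = 4.7938444e-05 acre ≈ 4.794e-05 acre (4 s.f.).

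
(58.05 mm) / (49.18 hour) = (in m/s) 1 mm = 0.001 m, so 58.05 mm = 58.05 * 0.001 = 0.05805 m. 1 hour = 3600 s, so 49.18 hour = 49.18 * 3600 = 177048 s. Combine: 0.05805 m / 177048 s = 3.2787719e-07 m/s. Result: 3.2787719e-07 m/s ≈ 3.279e-07 m/s (4 s.f.). Final answer: 3.279e-07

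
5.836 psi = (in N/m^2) 4.024e+04. Check: 1 psi = 6894.7573 Pa, so 5.836 psi = 5.836 * 6894.7573 = 40237.804 Pa. 40237.804 Pa = 40237.804 N/m^2 ≈ 4.024e+04 N/m^2 (4 s.f.).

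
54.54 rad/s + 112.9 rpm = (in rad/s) 54.54 rad/s is already in rad/s. 1 rpm = 0.10471976 rad/s, so 112.9 rpm = 112.9 * 0.10471976 = 11.82286 rad/s. Sum: 54.54 + 11.82286 = 66.36286 rad/s. Result: 66.36286 rad/s ≈ 66.36 rad/s (4 s.f.). Final answer: 66.36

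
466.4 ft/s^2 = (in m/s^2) 1 ft/s^2 = 0.3048 m/s^2, so 466.4 ft/s^2 = 466.4 * 0.3048 = 142.15872 m/s^2. Result: 142.15872 m/s^2 ≈ 142.2 m/s^2 (4 s.f.). Final answer: 142.2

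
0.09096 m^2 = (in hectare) 9.096e-06. Check: 1 hectare = 10000 m^2, so 0.09096 m^2 = 0.09096 / 10000 = 9.096e-06 hectare.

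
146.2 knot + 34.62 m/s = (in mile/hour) 245.7. Check: 1 knot = 0.51444444 m/s, so 146.2 knot = 146.2 * 0.51444444 = 75.211778 m/s. 34.62 m/s is already in m/s. Sum: 75.211778 + 34.62 = 109.83178 m/s. 1 mile/hour = 0.44704 m/s, so 109.83178 m/s = 109.83178 / 0.44704 = 245.68669 mile/hour ≈ 245.7 mile/hour (4 s.f.).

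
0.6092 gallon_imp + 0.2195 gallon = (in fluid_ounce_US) 1 gallon_imp = 0.00454609 m^3, so 0.6092 gallon_imp = 0.6092 * 0.00454609 = 0.002769478 m^3. 1 gallon = 0.0037854118 m^3, so 0.2195 gallon = 0.2195 * 0.0037854118 = 0.00083089789 m^3. Sum: 0.002769478 + 0.00083089789 = 0.0036003759 m^3. 1 fluid_ounce_US = 2.957353e-05 m^3, so 0.0036003759 m^3 = 0.0036003759 / 2.957353e-05 = 121.74319 fluid_ounce_US ≈ 121.7 fluid_ounce_US (4 s.f.). Final answer: 121.7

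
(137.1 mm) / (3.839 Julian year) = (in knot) 2.2e-09. Check: 1 mm = 0.001 m, so 137.1 mm = 137.1 * 0.001 = 0.1371 m. 1 Julian year = 31557600 s, so 3.839 Julian year = 3.839 * 31557600 = 1.2114963e+08 s. Combine: 0.1371 m / 1.2114963e+08 s = 1.1316585e-09 m/s. 1 knot = 0.51444444 m/s, so 1.1316585e-09 m/s = 1.1316585e-09 / 0.51444444 = 2.1997681e-09 knot ≈ 2.2e-09 knot (4 s.f.).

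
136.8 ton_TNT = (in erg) 5.724e+18. Check: 1 ton_TNT = 4.184e+09 J, so 136.8 ton_TNT = 136.8 * 4.184e+09 = 5.723712e+11 J. 1 erg = 1e-07 J, so 5.723712e+11 J = 5.723712e+11 / 1e-07 = 5.723712e+18 erg ≈ 5.724e+18 erg (4 s.f.).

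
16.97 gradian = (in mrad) 266.6. Check: 1 gradian = 0.015707963 rad, so 16.97 gradian = 16.97 * 0.015707963 = 0.26656414 rad. 1 mrad = 0.001 rad, so 0.26656414 rad = 0.26656414 / 0.001 = 266.56414 mrad ≈ 266.6 mrad (4 s.f.).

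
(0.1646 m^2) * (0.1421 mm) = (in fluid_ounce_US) 0.1646 m^2 is already in m^2. 1 mm = 0.001 m, so 0.1421 mm = 0.1421 * 0.001 = 0.0001421 m. Combine: 0.1646 m^2 * 0.0001421 m = 2.338966e-05 m^3. 1 fluid_ounce_US = 2.957353e-05 m^3, so 2.338966e-05 m^3 = 2.338966e-05 / 2.957353e-05 = 0.79089849 fluid_ounce_US ≈ 0.7909 fluid_ounce_US (4 s.f.). Final answer: 0.7909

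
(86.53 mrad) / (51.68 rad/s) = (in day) 1.938e-08. Check: 1 mrad = 0.001 rad, so 86.53 mrad = 86.53 * 0.001 = 0.08653 rad. 51.68 rad/s is already in rad/s. Combine: 0.08653 rad / 51.68 rad/s = 0.0016743421 s. 1 day = 86400 s, so 0.0016743421 s = 0.0016743421 / 86400 = 1.937896e-08 day ≈ 1.938e-08 day (4 s.f.).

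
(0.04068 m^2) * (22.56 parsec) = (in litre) 0.04068 m^2 is already in m^2. 1 parsec = 3.0856776e+16 m, so 22.56 parsec = 22.56 * 3.0856776e+16 = 6.9612886e+17 m. Combine: 0.04068 m^2 * 6.9612886e+17 m = 2.8318522e+16 m^3. 1 litre = 0.001 m^3, so 2.8318522e+16 m^3 = 2.8318522e+16 / 0.001 = 2.8318522e+19 litre ≈ 2.832e+19 litre (4 s.f.). Final answer: 2.832e+19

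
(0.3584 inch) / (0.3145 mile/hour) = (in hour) 1.799e-05. Check: 1 inch = 0.0254 m, so 0.3584 inch = 0.3584 * 0.0254 = 0.00910336 m. 1 mile/hour = 0.44704 m/s, so 0.3145 mile/hour = 0.3145 * 0.44704 = 0.14059408 m/s. Combine: 0.00910336 m / 0.14059408 m/s = 0.064749241 s. 1 hour = 3600 s, so 0.064749241 s = 0.064749241 / 3600 = 1.79859e-05 hour ≈ 1.799e-05 hour (4 s.f.).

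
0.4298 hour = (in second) 1547. Check: 1 hour = 3600 s, so 0.4298 hour = 0.4298 * 3600 = 1547.28 s. 1547.28 s = 1547.28 second ≈ 1547 second (4 s.f.).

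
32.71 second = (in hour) 0.009086. Check: 32.71 second = 32.71 s. 1 hour = 3600 s, so 32.71 s = 32.71 / 3600 = 0.0090861111 hour ≈ 0.009086 hour (4 s.f.).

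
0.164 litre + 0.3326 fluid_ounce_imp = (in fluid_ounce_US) 1 litre = 0.001 m^3, so 0.164 litre = 0.164 * 0.001 = 0.000164 m^3. 1 fluid_ounce_imp = 2.8413063e-05 m^3, so 0.3326 fluid_ounce_imp = 0.3326 * 2.8413063e-05 = 9.4501846e-06 m^3. Sum: 0.000164 + 9.4501846e-06 = 0.00017345018 m^3. 1 fluid_ounce_US = 2.957353e-05 m^3, so 0.00017345018 m^3 = 0.00017345018 / 2.957353e-05 = 5.8650485 fluid_ounce_US ≈ 5.865 fluid_ounce_US (4 s.f.). Final answer: 5.865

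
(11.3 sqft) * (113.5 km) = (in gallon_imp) 1 sqft = 0.09290304 m^2, so 11.3 sqft = 11.3 * 0.09290304 = 1.0498044 m^2. 1 km = 1000 m, so 113.5 km = 113.5 * 1000 = 113500 m. Combine: 1.0498044 m^2 * 113500 m = 119152.79 m^3. 1 gallon_imp = 0.00454609 m^3, so 119152.79 m^3 = 119152.79 / 0.00454609 = 26209951 gallon_imp ≈ 2.621e+07 gallon_imp (4 s.f.). Final answer: 2.621e+07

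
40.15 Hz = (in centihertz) 1 centihertz = 0.01 Hz, so 40.15 Hz = 40.15 / 0.01 = 4015 centihertz. Final answer: 4015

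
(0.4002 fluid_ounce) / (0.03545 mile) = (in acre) 5.126e-11. Check: 1 fluid_ounce = 2.957353e-05 m^3, so 0.4002 fluid_ounce = 0.4002 * 2.957353e-05 = 1.1835327e-05 m^3. 1 mile = 1609.344 m, so 0.03545 mile = 0.03545 * 1609.344 = 57.051245 m. Combine: 1.1835327e-05 m^3 / 57.051245 m = 2.074508e-07 m^2. 1 acre = 4046.8564 m^2, so 2.074508e-07 m^2 = 2.074508e-07 / 4046.8564 = 5.126221e-11 acre ≈ 5.126e-11 acre (4 s.f.).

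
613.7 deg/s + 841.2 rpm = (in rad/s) 98.8. Check: 1 deg/s = 0.017453293 rad/s, so 613.7 deg/s = 613.7 * 0.017453293 = 10.711086 rad/s. 1 rpm = 0.10471976 rad/s, so 841.2 rpm = 841.2 * 0.10471976 = 88.090258 rad/s. Sum: 10.711086 + 88.090258 = 98.801344 rad/s. Result: 98.801344 rad/s ≈ 98.8 rad/s (4 s.f.).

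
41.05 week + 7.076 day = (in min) 1 week = 604800 s, so 41.05 week = 41.05 * 604800 = 24827040 s. 1 day = 86400 s, so 7.076 day = 7.076 * 86400 = 611366.4 s. Sum: 24827040 + 611366.4 = 25438406 s. 1 min = 60 s, so 25438406 s = 25438406 / 60 = 423973.44 min ≈ 4.24e+05 min (4 s.f.). Final answer: 4.24e+05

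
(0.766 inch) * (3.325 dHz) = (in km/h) 1 inch = 0.0254 m, so 0.766 inch = 0.766 * 0.0254 = 0.0194564 m. 1 dHz = 0.1 Hz, so 3.325 dHz = 3.325 * 0.1 = 0.3325 Hz. Combine: 0.0194564 m * 0.3325 Hz = 0.006469253 m/s. 1 km/h = 0.27777778 m/s, so 0.006469253 m/s = 0.006469253 / 0.27777778 = 0.023289311 km/h ≈ 0.02329 km/h (4 s.f.). Final answer: 0.02329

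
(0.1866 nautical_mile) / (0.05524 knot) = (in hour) 3.378. Check: 1 nautical_mile = 1852 m, so 0.1866 nautical_mile = 0.1866 * 1852 = 345.5832 m. 1 knot = 0.51444444 m/s, so 0.05524 knot = 0.05524 * 0.51444444 = 0.028417911 m/s. Combine: 345.5832 m / 0.028417911 m/s = 12160.753 s. 1 hour = 3600 s, so 12160.753 s = 12160.753 / 3600 = 3.377987 hour ≈ 3.378 hour (4 s.f.).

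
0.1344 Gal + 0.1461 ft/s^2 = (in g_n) 1 Gal = 0.01 m/s^2, so 0.1344 Gal = 0.1344 * 0.01 = 0.001344 m/s^2. 1 ft/s^2 = 0.3048 m/s^2, so 0.1461 ft/s^2 = 0.1461 * 0.3048 = 0.04453128 m/s^2. Sum: 0.001344 + 0.04453128 = 0.04587528 m/s^2. 1 g_n = 9.80665 m/s^2, so 0.04587528 m/s^2 = 0.04587528 / 9.80665 = 0.0046779767 g_n ≈ 0.004678 g_n (4 s.f.). Final answer: 0.004678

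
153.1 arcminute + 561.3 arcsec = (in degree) 1 arcminute = 0.00029088821 rad, so 153.1 arcminute = 153.1 * 0.00029088821 = 0.044534985 rad. 1 arcsec = 4.8481368e-06 rad, so 561.3 arcsec = 561.3 * 4.8481368e-06 = 0.0027212592 rad. Sum: 0.044534985 + 0.0027212592 = 0.047256244 rad. 1 degree = 0.017453293 rad, so 0.047256244 rad = 0.047256244 / 0.017453293 = 2.7075833 degree ≈ 2.708 degree (4 s.f.). Final answer: 2.708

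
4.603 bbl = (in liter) 731.8. Check: 1 bbl = 0.15898729 m^3, so 4.603 bbl = 4.603 * 0.15898729 = 0.73181852 m^3. 1 liter = 0.001 m^3, so 0.73181852 m^3 = 0.73181852 / 0.001 = 731.81852 liter ≈ 731.8 liter (4 s.f.).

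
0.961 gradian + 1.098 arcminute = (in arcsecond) 3180. Check: 1 gradian = 0.015707963 rad, so 0.961 gradian = 0.961 * 0.015707963 = 0.015095353 rad. 1 arcminute = 0.00029088821 rad, so 1.098 arcminute = 1.098 * 0.00029088821 = 0.00031939525 rad. Sum: 0.015095353 + 0.00031939525 = 0.015414748 rad. 1 arcsecond = 4.8481368e-06 rad, so 0.015414748 rad = 0.015414748 / 4.8481368e-06 = 3179.52 arcsecond ≈ 3180 arcsecond (4 s.f.).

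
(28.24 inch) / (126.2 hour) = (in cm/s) 0.0001579. Check: 1 inch = 0.0254 m, so 28.24 inch = 28.24 * 0.0254 = 0.717296 m. 1 hour = 3600 s, so 126.2 hour = 126.2 * 3600 = 454320 s. Combine: 0.717296 m / 454320 s = 1.5788343e-06 m/s. 1 cm/s = 0.01 m/s, so 1.5788343e-06 m/s = 1.5788343e-06 / 0.01 = 0.00015788343 cm/s ≈ 0.0001579 cm/s (4 s.f.).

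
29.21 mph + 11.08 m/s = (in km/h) 86.9. Check: 1 mph = 0.44704 m/s, so 29.21 mph = 29.21 * 0.44704 = 13.058038 m/s. 11.08 m/s is already in m/s. Sum: 13.058038 + 11.08 = 24.138038 m/s. 1 km/h = 0.27777778 m/s, so 24.138038 m/s = 24.138038 / 0.27777778 = 86.896938 km/h ≈ 86.9 km/h (4 s.f.).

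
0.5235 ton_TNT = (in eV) 1 ton_TNT = 4.184e+09 J, so 0.5235 ton_TNT = 0.5235 * 4.184e+09 = 2.190324e+09 J. 1 eV = 1.6021766e-19 J, so 2.190324e+09 J = 2.190324e+09 / 1.6021766e-19 = 1.3670927e+28 eV ≈ 1.367e+28 eV (4 s.f.). Final answer: 1.367e+28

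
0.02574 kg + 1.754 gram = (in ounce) 0.9698. Check: 0.02574 kg is already in kg. 1 gram = 0.001 kg, so 1.754 gram = 1.754 * 0.001 = 0.001754 kg. Sum: 0.02574 + 0.001754 = 0.027494 kg. 1 ounce = 0.028349523 kg, so 0.027494 kg = 0.027494 / 0.028349523 = 0.96982231 ounce ≈ 0.9698 ounce (4 s.f.).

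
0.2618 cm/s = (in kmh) 1 cm/s = 0.01 m/s, so 0.2618 cm/s = 0.2618 * 0.01 = 0.002618 m/s. 1 kmh = 0.27777778 m/s, so 0.002618 m/s = 0.002618 / 0.27777778 = 0.0094248 kmh ≈ 0.009425 kmh (4 s.f.). Final answer: 0.009425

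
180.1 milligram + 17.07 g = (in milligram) 1 milligram = 1e-06 kg, so 180.1 milligram = 180.1 * 1e-06 = 0.0001801 kg. 1 g = 0.001 kg, so 17.07 g = 17.07 * 0.001 = 0.01707 kg. Sum: 0.0001801 + 0.01707 = 0.0172501 kg. 1 milligram = 1e-06 kg, so 0.0172501 kg = 0.0172501 / 1e-06 = 17250.1 milligram ≈ 1.725e+04 milligram (4 s.f.). Final answer: 1.725e+04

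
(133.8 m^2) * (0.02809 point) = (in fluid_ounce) 44.83. Check: 133.8 m^2 is already in m^2. 1 point = 0.00035277778 m, so 0.02809 point = 0.02809 * 0.00035277778 = 9.9095278e-06 m. Combine: 133.8 m^2 * 9.9095278e-06 m = 0.0013258948 m^3. 1 fluid_ounce = 2.957353e-05 m^3, so 0.0013258948 m^3 = 0.0013258948 / 2.957353e-05 = 44.833837 fluid_ounce ≈ 44.83 fluid_ounce (4 s.f.).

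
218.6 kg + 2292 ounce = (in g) 2.836e+05. Check: 218.6 kg is already in kg. 1 ounce = 0.028349523 kg, so 2292 ounce = 2292 * 0.028349523 = 64.977107 kg. Sum: 218.6 + 64.977107 = 283.57711 kg. 1 g = 0.001 kg, so 283.57711 kg = 283.57711 / 0.001 = 283577.11 g ≈ 2.836e+05 g (4 s.f.).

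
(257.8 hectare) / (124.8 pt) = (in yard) 1 hectare = 10000 m^2, so 257.8 hectare = 257.8 * 10000 = 2578000 m^2. 1 pt = 0.00035277778 m, so 124.8 pt = 124.8 * 0.00035277778 = 0.044026667 m. Combine: 2578000 m^2 / 0.044026667 m = 58555421 m. 1 yard = 0.9144 m, so 58555421 m = 58555421 / 0.9144 = 64036987 yard ≈ 6.404e+07 yard (4 s.f.). Final answer: 6.404e+07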